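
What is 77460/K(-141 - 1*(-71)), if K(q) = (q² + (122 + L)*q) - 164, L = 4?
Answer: -19365/1021 ≈ -18.967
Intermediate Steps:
K(q) = -164 + q² + 126*q (K(q) = (q² + (122 + 4)*q) - 164 = (q² + 126*q) - 164 = -164 + q² + 126*q)
77460/K(-141 - 1*(-71)) = 77460/(-164 + (-141 - 1*(-71))² + 126*(-141 - 1*(-71))) = 77460/(-164 + (-141 + 71)² + 126*(-141 + 71)) = 77460/(-164 + (-70)² + 126*(-70)) = 77460/(-164 + 4900 - 8820) = 77460/(-4084) = 77460*(-1/4084) = -19365/1021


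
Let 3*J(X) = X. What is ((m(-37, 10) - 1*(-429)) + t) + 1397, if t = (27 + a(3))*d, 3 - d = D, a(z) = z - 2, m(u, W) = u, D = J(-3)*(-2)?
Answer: 1817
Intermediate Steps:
J(X) = X/3
D = 2 (D = ((⅓)*(-3))*(-2) = -1*(-2) = 2)
a(z) = -2 + z
d = 1 (d = 3 - 1*2 = 3 - 2 = 1)
t = 28 (t = (27 + (-2 + 3))*1 = (27 + 1)*1 = 28*1 = 28)
((m(-37, 10) - 1*(-429)) + t) + 1397 = ((-37 - 1*(-429)) + 28) + 1397 = ((-37 + 429) + 28) + 1397 = (392 + 28) + 1397 = 420 + 1397 = 1817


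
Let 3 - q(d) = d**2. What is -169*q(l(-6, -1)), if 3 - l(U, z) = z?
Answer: 2197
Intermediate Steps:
l(U, z) = 3 - z
q(d) = 3 - d**2
-169*q(l(-6, -1)) = -169*(3 - (3 - 1*(-1))**2) = -169*(3 - (3 + 1)**2) = -169*(3 - 1*4**2) = -169*(3 - 1*16) = -169*(3 - 16) = -169*(-13) = 2197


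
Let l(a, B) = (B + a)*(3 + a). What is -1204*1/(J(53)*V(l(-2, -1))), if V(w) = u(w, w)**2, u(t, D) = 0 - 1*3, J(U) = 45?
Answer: -1204/405 ≈ -2.9728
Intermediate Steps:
u(t, D) = -3 (u(t, D) = 0 - 3 = -3)
l(a, B) = (3 + a)*(B + a)
V(w) = 9 (V(w) = (-3)**2 = 9)
-1204*1/(J(53)*V(l(-2, -1))) = -1204/(9*45) = -1204/405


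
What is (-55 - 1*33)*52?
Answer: -4576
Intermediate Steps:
(-55 - 1*33)*52 = (-55 - 33)*52 = -88*52 = -4576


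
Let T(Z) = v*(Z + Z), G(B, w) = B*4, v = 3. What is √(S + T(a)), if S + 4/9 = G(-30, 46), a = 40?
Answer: 2*√269/3 ≈ 10.934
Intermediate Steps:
G(B, w) = 4*B
T(Z) = 6*Z (T(Z) = 3*(Z + Z) = 3*(2*Z) = 6*Z)
S = -1084/9 (S = -4/9 + 4*(-30) = -4/9 - 120 = -1084/9 ≈ -120.44)
√(S + T(a)) = √(-1084/9 + 6*40) = √(-1084/9 + 240) = √(1076/9) = 2*√269/3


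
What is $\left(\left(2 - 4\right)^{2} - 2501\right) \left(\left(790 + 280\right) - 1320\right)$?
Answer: $624250$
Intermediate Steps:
$\left(\left(2 - 4\right)^{2} - 2501\right) \left(\left(790 + 280\right) - 1320\right) = \left(\left(-2\right)^{2} - 2501\right) \left(1070 - 1320\right) = \left(4 - 2501\right) \left(-250\right) = \left(-2497\right) \left(-250\right) = 624250$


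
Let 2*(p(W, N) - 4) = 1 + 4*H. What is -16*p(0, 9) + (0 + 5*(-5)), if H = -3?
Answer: -1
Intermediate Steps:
p(W, N) = -3/2 (p(W, N) = 4 + (1 + 4*(-3))/2 = 4 + (1 - 12)/2 = 4 + (½)*(-11) = 4 - 11/2 = -3/2)
-16*p(0, 9) + (0 + 5*(-5)) = -16*(-3/2) + (0 + 5*(-5)) = 24 + (0 - 25) = 24 - 25 = -1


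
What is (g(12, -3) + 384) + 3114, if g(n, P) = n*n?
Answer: 3642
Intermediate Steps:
g(n, P) = n²
(g(12, -3) + 384) + 3114 = (12² + 384) + 3114 = (144 + 384) + 3114 = 528 + 3114 = 3642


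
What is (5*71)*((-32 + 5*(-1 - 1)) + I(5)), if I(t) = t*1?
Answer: -13135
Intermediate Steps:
I(t) = t
(5*71)*((-32 + 5*(-1 - 1)) + I(5)) = (5*71)*((-32 + 5*(-1 - 1)) + 5) = 355*((-32 + 5*(-2)) + 5) = 355*((-32 - 10) + 5) = 355*(-42 + 5) = 355*(-37) = -13135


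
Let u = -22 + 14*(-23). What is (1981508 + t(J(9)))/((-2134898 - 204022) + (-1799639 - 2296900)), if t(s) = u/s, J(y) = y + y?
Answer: -17833400/57919131 ≈ -0.30790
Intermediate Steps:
J(y) = 2*y
u = -344 (u = -22 - 322 = -344)
t(s) = -344/s
(1981508 + t(J(9)))/((-2134898 - 204022) + (-1799639 - 2296900)) = (1981508 - 344/(2*9))/((-2134898 - 204022) + (-1799639 - 2296900)) = (1981508 - 344/18)/(-2338920 - 4096539) = (1981508 - 344*1/18)/(-6435459) = (1981508 - 172/9)*(-1/6435459) = (17833400/9)*(-1/6435459) = -17833400/57919131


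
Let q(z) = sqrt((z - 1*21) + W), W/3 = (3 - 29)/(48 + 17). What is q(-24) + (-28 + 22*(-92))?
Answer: -2052 + I*sqrt(1155)/5 ≈ -2052.0 + 6.7971*I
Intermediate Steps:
W = -6/5 (W = 3*((3 - 29)/(48 + 17)) = 3*(-26/65) = 3*(-26*1/65) = 3*(-2/5) = -6/5 ≈ -1.2000)
q(z) = sqrt(-111/5 + z) (q(z) = sqrt((z - 1*21) - 6/5) = sqrt((z - 21) - 6/5) = sqrt((-21 + z) - 6/5) = sqrt(-111/5 + z))
q(-24) + (-28 + 22*(-92)) = sqrt(-555 + 25*(-24))/5 + (-28 + 22*(-92)) = sqrt(-555 - 600)/5 + (-28 - 2024) = sqrt(-1155)/5 - 2052 = (I*sqrt(1155))/5 - 2052 = I*sqrt(1155)/5 - 2052 = -2052 + I*sqrt(1155)/5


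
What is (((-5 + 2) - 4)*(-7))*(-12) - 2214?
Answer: -2802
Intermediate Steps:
(((-5 + 2) - 4)*(-7))*(-12) - 2214 = ((-3 - 4)*(-7))*(-12) - 2214 = -7*(-7)*(-12) - 2214 = 49*(-12) - 2214 = -588 - 2214 = -2802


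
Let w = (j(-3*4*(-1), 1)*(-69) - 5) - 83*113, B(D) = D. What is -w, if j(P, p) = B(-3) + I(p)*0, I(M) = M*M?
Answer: 9177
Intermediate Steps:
I(M) = M²
j(P, p) = -3 (j(P, p) = -3 + p²*0 = -3 + 0 = -3)
w = -9177 (w = (-3*(-69) - 5) - 83*113 = (207 - 5) - 9379 = 202 - 9379 = -9177)
-w = -1*(-9177) = 9177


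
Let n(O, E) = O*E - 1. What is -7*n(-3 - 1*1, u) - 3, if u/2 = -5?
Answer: -276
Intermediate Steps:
u = -10 (u = 2*(-5) = -10)
n(O, E) = -1 + E*O (n(O, E) = E*O - 1 = -1 + E*O)
-7*n(-3 - 1*1, u) - 3 = -7*(-1 - 10*(-3 - 1*1)) - 3 = -7*(-1 - 10*(-3 - 1)) - 3 = -7*(-1 - 10*(-4)) - 3 = -7*(-1 + 40) - 3 = -7*39 - 3 = -273 - 3 = -276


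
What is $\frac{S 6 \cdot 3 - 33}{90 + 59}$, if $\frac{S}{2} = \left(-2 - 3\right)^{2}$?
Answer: $\frac{867}{149} \approx 5.8188$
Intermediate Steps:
$S = 50$ ($S = 2 \left(-2 - 3\right)^{2} = 2 \left(-5\right)^{2} = 2 \cdot 25 = 50$)
$\frac{S 6 \cdot 3 - 33}{90 + 59} = \frac{50 \cdot 6 \cdot 3 - 33}{90 + 59} = \frac{300 \cdot 3 - 33}{149} = \frac{900 - 33}{149} = \frac{1}{149} \cdot 867 = \frac{867}{149}$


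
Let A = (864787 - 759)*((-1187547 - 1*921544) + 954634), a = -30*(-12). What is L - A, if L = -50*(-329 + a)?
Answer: 997483171246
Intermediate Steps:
a = 360
A = -997483172796 (A = 864028*((-1187547 - 921544) + 954634) = 864028*(-2109091 + 954634) = 864028*(-1154457) = -997483172796)
L = -1550 (L = -50*(-329 + 360) = -50*31 = -1550)
L - A = -1550 - 1*(-997483172796) = -1550 + 997483172796 = 997483171246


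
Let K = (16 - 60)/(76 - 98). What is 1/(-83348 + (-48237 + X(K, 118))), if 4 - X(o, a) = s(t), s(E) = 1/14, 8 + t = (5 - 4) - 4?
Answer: -14/1842135 ≈ -7.5999e-6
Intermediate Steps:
t = -11 (t = -8 + ((5 - 4) - 4) = -8 + (1 - 4) = -8 - 3 = -11)
K = 2 (K = -44/(-22) = -44*(-1/22) = 2)
s(E) = 1/14
X(o, a) = 55/14 (X(o, a) = 4 - 1*1/14 = 4 - 1/14 = 55/14)
1/(-83348 + (-48237 + X(K, 118))) = 1/(-83348 + (-48237 + 55/14)) = 1/(-83348 - 675263/14) = 1/(-1842135/14) = -14/1842135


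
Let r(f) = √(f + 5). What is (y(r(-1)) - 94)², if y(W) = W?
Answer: 8464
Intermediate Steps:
r(f) = √(5 + f)
(y(r(-1)) - 94)² = (√(5 - 1) - 94)² = (√4 - 94)² = (2 - 94)² = (-92)² = 8464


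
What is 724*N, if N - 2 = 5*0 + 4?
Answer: 4344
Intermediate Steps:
N = 6 (N = 2 + (5*0 + 4) = 2 + (0 + 4) = 2 + 4 = 6)
724*N = 724*6 = 4344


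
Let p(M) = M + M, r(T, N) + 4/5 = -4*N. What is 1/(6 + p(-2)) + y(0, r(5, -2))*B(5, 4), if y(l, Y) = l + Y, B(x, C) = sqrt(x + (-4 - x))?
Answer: 1/2 + 72*I/5 ≈ 0.5 + 14.4*I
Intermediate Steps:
B(x, C) = 2*I (B(x, C) = sqrt(-4) = 2*I)
r(T, N) = -4/5 - 4*N
p(M) = 2*M
y(l, Y) = Y + l
1/(6 + p(-2)) + y(0, r(5, -2))*B(5, 4) = 1/(6 + 2*(-2)) + ((-4/5 - 4*(-2)) + 0)*(2*I) = 1/(6 - 4) + ((-4/5 + 8) + 0)*(2*I) = 1/2 + (36/5 + 0)*(2*I) = 1/2 + 36*(2*I)/5 = 1/2 + 72*I/5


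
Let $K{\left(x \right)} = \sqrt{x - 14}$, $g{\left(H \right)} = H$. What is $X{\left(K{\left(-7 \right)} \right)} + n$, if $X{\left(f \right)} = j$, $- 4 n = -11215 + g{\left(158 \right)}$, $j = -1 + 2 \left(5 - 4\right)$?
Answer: $\frac{11061}{4} \approx 2765.3$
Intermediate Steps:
$j = 1$ ($j = -1 + 2 \cdot 1 = -1 + 2 = 1$)
$K{\left(x \right)} = \sqrt{-14 + x}$
$n = \frac{11057}{4}$ ($n = - \frac{-11215 + 158}{4} = \left(- \frac{1}{4}\right) \left(-11057\right) = \frac{11057}{4} \approx 2764.3$)
$X{\left(f \right)} = 1$
$X{\left(K{\left(-7 \right)} \right)} + n = 1 + \frac{11057}{4} = \frac{11061}{4}$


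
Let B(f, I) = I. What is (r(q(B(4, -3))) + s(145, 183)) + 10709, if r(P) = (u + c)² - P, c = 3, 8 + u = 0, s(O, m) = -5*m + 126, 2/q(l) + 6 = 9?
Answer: 29833/3 ≈ 9944.3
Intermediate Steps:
q(l) = ⅔ (q(l) = 2/(-6 + 9) = 2/3 = 2*(⅓) = ⅔)
s(O, m) = 126 - 5*m
u = -8 (u = -8 + 0 = -8)
r(P) = 25 - P (r(P) = (-8 + 3)² - P = (-5)² - P = 25 - P)
(r(q(B(4, -3))) + s(145, 183)) + 10709 = ((25 - 1*⅔) + (126 - 5*183)) + 10709 = ((25 - ⅔) + (126 - 915)) + 10709 = (73/3 - 789) + 10709 = -2294/3 + 10709 = 29833/3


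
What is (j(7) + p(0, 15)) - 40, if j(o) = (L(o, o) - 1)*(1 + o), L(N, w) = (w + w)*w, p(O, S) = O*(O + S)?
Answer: 736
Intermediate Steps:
L(N, w) = 2*w² (L(N, w) = (2*w)*w = 2*w²)
j(o) = (1 + o)*(-1 + 2*o²) (j(o) = (2*o² - 1)*(1 + o) = (-1 + 2*o²)*(1 + o) = (1 + o)*(-1 + 2*o²))
(j(7) + p(0, 15)) - 40 = ((-1 - 1*7 + 2*7² + 2*7³) + 0*(0 + 15)) - 40 = ((-1 - 7 + 2*49 + 2*343) + 0*15) - 40 = ((-1 - 7 + 98 + 686) + 0) - 40 = (776 + 0) - 40 = 776 - 40 = 736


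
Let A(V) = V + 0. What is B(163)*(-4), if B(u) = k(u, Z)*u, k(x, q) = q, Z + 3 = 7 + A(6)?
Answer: -6520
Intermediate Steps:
A(V) = V
Z = 10 (Z = -3 + (7 + 6) = -3 + 13 = 10)
B(u) = 10*u
B(163)*(-4) = (10*163)*(-4) = 1630*(-4) = -6520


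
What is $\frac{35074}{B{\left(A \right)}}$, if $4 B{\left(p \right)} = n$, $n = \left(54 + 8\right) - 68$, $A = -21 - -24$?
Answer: $- \frac{70148}{3} \approx -23383.0$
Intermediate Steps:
$A = 3$ ($A = -21 + 24 = 3$)
$n = -6$ ($n = 62 - 68 = -6$)
$B{\left(p \right)} = - \frac{3}{2}$ ($B{\left(p \right)} = \frac{1}{4} \left(-6\right) = - \frac{3}{2}$)
$\frac{35074}{B{\left(A \right)}} = \frac{35074}{- \frac{3}{2}} = 35074 \left(- \frac{2}{3}\right) = - \frac{70148}{3}$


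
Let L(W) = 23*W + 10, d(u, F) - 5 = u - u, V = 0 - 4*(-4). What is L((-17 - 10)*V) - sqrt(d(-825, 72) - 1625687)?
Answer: -9926 - I*sqrt(1625682) ≈ -9926.0 - 1275.0*I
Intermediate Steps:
V = 16 (V = 0 + 16 = 16)
d(u, F) = 5 (d(u, F) = 5 + (u - u) = 5 + 0 = 5)
L(W) = 10 + 23*W
L((-17 - 10)*V) - sqrt(d(-825, 72) - 1625687) = (10 + 23*((-17 - 10)*16)) - sqrt(5 - 1625687) = (10 + 23*(-27*16)) - sqrt(-1625682) = (10 + 23*(-432)) - I*sqrt(1625682) = (10 - 9936) - I*sqrt(1625682) = -9926 - I*sqrt(1625682)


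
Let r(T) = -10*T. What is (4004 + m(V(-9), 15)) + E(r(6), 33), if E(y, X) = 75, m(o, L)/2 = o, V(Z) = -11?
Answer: 4057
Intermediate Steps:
m(o, L) = 2*o
(4004 + m(V(-9), 15)) + E(r(6), 33) = (4004 + 2*(-11)) + 75 = (4004 - 22) + 75 = 3982 + 75 = 4057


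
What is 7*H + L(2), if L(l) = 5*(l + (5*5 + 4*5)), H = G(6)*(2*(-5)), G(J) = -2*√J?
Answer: 235 + 140*√6 ≈ 577.93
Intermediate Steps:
H = 20*√6 (H = (-2*√6)*(2*(-5)) = -2*√6*(-10) = 20*√6 ≈ 48.990)
L(l) = 225 + 5*l (L(l) = 5*(l + (25 + 20)) = 5*(l + 45) = 5*(45 + l) = 225 + 5*l)
7*H + L(2) = 7*(20*√6) + (225 + 5*2) = 140*√6 + (225 + 10) = 140*√6 + 235 = 235 + 140*√6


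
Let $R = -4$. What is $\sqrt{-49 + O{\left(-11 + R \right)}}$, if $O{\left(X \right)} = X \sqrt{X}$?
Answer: $\sqrt{-49 - 15 i \sqrt{15}} \approx 3.6742 - 7.9057 i$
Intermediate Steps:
$O{\left(X \right)} = X^{\frac{3}{2}}$
$\sqrt{-49 + O{\left(-11 + R \right)}} = \sqrt{-49 + \left(-11 - 4\right)^{\frac{3}{2}}} = \sqrt{-49 + \left(-15\right)^{\frac{3}{2}}} = \sqrt{-49 - 15 i \sqrt{15}}$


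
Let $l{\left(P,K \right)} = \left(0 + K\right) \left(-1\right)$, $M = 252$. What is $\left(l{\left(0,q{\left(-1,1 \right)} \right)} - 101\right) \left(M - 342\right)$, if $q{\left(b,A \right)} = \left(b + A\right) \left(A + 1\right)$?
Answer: $9090$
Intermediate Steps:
$q{\left(b,A \right)} = \left(1 + A\right) \left(A + b\right)$ ($q{\left(b,A \right)} = \left(A + b\right) \left(1 + A\right) = \left(1 + A\right) \left(A + b\right)$)
$l{\left(P,K \right)} = - K$ ($l{\left(P,K \right)} = K \left(-1\right) = - K$)
$\left(l{\left(0,q{\left(-1,1 \right)} \right)} - 101\right) \left(M - 342\right) = \left(- (1 - 1 + 1^{2} + 1 \left(-1\right)) - 101\right) \left(252 - 342\right) = \left(- (1 - 1 + 1 - 1) - 101\right) \left(-90\right) = \left(\left(-1\right) 0 - 101\right) \left(-90\right) = \left(0 - 101\right) \left(-90\right) = \left(-101\right) \left(-90\right) = 9090$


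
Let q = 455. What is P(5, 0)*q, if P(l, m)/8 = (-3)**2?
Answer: 32760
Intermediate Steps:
P(l, m) = 72 (P(l, m) = 8*(-3)**2 = 8*9 = 72)
P(5, 0)*q = 72*455 = 32760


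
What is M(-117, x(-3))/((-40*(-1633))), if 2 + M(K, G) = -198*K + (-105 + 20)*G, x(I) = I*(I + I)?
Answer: 10817/32660 ≈ 0.33120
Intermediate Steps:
x(I) = 2*I² (x(I) = I*(2*I) = 2*I²)
M(K, G) = -2 - 198*K - 85*G (M(K, G) = -2 + (-198*K + (-105 + 20)*G) = -2 + (-198*K - 85*G) = -2 - 198*K - 85*G)
M(-117, x(-3))/((-40*(-1633))) = (-2 - 198*(-117) - 170*(-3)²)/((-40*(-1633))) = (-2 + 23166 - 170*9)/65320 = (-2 + 23166 - 85*18)*(1/65320) = (-2 + 23166 - 1530)*(1/65320) = 21634*(1/65320) = 10817/32660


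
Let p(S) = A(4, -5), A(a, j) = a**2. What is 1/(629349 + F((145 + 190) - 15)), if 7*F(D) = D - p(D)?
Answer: 7/4405747 ≈ 1.5888e-6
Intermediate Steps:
p(S) = 16 (p(S) = 4**2 = 16)
F(D) = -16/7 + D/7 (F(D) = (D - 1*16)/7 = (D - 16)/7 = (-16 + D)/7 = -16/7 + D/7)
1/(629349 + F((145 + 190) - 15)) = 1/(629349 + (-16/7 + ((145 + 190) - 15)/7)) = 1/(629349 + (-16/7 + (335 - 15)/7)) = 1/(629349 + (-16/7 + (1/7)*320)) = 1/(629349 + (-16/7 + 320/7)) = 1/(629349 + 304/7) = 1/(4405747/7) = 7/4405747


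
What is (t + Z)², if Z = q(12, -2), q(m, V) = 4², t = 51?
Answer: 4489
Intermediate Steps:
q(m, V) = 16
Z = 16
(t + Z)² = (51 + 16)² = 67² = 4489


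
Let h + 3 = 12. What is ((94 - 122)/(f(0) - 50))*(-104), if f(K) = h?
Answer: -2912/41 ≈ -71.024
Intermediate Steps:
h = 9 (h = -3 + 12 = 9)
f(K) = 9
((94 - 122)/(f(0) - 50))*(-104) = ((94 - 122)/(9 - 50))*(-104) = -28/(-41)*(-104) = -28*(-1/41)*(-104) = (28/41)*(-104) = -2912/41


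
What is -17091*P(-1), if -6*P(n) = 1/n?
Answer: -5697/2 ≈ -2848.5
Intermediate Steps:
P(n) = -1/(6*n)
-17091*P(-1) = -(-5697)/(2*(-1)) = -(-5697)*(-1)/2 = -17091*1/6 = -5697/2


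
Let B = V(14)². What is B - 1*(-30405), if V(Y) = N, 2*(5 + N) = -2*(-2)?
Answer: 30414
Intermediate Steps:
N = -3 (N = -5 + (-2*(-2))/2 = -5 + (½)*4 = -5 + 2 = -3)
V(Y) = -3
B = 9 (B = (-3)² = 9)
B - 1*(-30405) = 9 - 1*(-30405) = 9 + 30405 = 30414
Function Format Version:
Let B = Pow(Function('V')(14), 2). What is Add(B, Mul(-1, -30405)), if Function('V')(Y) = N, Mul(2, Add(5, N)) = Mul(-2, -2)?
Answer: 30414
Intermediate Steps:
N = -3 (N = Add(-5, Mul(Rational(1, 2), Mul(-2, -2))) = Add(-5, Mul(Rational(1, 2), 4)) = Add(-5, 2) = -3)
Function('V')(Y) = -3
B = 9 (B = Pow(-3, 2) = 9)
Add(B, Mul(-1, -30405)) = Add(9, Mul(-1, -30405)) = Add(9, 30405) = 30414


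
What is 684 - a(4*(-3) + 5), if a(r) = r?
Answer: 691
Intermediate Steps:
684 - a(4*(-3) + 5) = 684 - (4*(-3) + 5) = 684 - (-12 + 5) = 684 - 1*(-7) = 684 + 7 = 691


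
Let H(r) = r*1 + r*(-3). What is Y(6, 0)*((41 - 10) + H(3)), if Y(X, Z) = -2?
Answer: -50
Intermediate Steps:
H(r) = -2*r (H(r) = r - 3*r = -2*r)
Y(6, 0)*((41 - 10) + H(3)) = -2*((41 - 10) - 2*3) = -2*(31 - 6) = -2*25 = -50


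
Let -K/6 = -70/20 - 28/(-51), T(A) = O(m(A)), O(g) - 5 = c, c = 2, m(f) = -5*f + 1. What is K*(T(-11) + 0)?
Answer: 2107/17 ≈ 123.94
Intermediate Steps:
m(f) = 1 - 5*f
O(g) = 7 (O(g) = 5 + 2 = 7)
T(A) = 7
K = 301/17 (K = -6*(-70/20 - 28/(-51)) = -6*(-70*1/20 - 28*(-1/51)) = -6*(-7/2 + 28/51) = -6*(-301/102) = 301/17 ≈ 17.706)
K*(T(-11) + 0) = 301*(7 + 0)/17 = (301/17)*7 = 2107/17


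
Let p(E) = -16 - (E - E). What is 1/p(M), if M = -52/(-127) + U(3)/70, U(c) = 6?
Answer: -1/16 ≈ -0.062500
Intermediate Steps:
M = 2201/4445 (M = -52/(-127) + 6/70 = -52*(-1/127) + 6*(1/70) = 52/127 + 3/35 = 2201/4445 ≈ 0.49516)
p(E) = -16 (p(E) = -16 - 1*0 = -16 + 0 = -16)
1/p(M) = 1/(-16) = -1/16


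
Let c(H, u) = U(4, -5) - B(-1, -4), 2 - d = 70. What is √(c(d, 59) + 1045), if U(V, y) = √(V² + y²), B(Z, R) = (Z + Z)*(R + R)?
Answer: √(1029 + √41) ≈ 32.178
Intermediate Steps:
d = -68 (d = 2 - 1*70 = 2 - 70 = -68)
B(Z, R) = 4*R*Z (B(Z, R) = (2*Z)*(2*R) = 4*R*Z)
c(H, u) = -16 + √41 (c(H, u) = √(4² + (-5)²) - 4*(-4)*(-1) = √(16 + 25) - 1*16 = √41 - 16 = -16 + √41)
√(c(d, 59) + 1045) = √((-16 + √41) + 1045) = √(1029 + √41)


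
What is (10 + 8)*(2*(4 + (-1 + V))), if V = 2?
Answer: 180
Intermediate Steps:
(10 + 8)*(2*(4 + (-1 + V))) = (10 + 8)*(2*(4 + (-1 + 2))) = 18*(2*(4 + 1)) = 18*(2*5) = 18*10 = 180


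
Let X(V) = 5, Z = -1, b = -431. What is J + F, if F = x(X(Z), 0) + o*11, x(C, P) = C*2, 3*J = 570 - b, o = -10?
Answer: 701/3 ≈ 233.67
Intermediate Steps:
J = 1001/3 (J = (570 - 1*(-431))/3 = (570 + 431)/3 = (1/3)*1001 = 1001/3 ≈ 333.67)
x(C, P) = 2*C
F = -100 (F = 2*5 - 10*11 = 10 - 110 = -100)
J + F = 1001/3 - 100 = 701/3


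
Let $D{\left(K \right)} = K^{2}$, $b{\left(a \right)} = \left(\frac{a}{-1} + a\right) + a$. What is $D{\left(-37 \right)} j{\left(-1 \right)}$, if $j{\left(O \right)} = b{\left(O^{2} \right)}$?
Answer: $1369$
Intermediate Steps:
$b{\left(a \right)} = a$ ($b{\left(a \right)} = \left(a \left(-1\right) + a\right) + a = \left(- a + a\right) + a = 0 + a = a$)
$j{\left(O \right)} = O^{2}$
$D{\left(-37 \right)} j{\left(-1 \right)} = \left(-37\right)^{2} \left(-1\right)^{2} = 1369 \cdot 1 = 1369$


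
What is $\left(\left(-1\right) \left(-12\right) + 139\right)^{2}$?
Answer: $22801$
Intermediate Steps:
$\left(\left(-1\right) \left(-12\right) + 139\right)^{2} = \left(12 + 139\right)^{2} = 151^{2} = 22801$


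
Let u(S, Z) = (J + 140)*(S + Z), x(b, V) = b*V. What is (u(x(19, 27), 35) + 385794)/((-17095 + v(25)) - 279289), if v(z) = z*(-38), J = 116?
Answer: -263041/148667 ≈ -1.7693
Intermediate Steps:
v(z) = -38*z
x(b, V) = V*b
u(S, Z) = 256*S + 256*Z (u(S, Z) = (116 + 140)*(S + Z) = 256*(S + Z) = 256*S + 256*Z)
(u(x(19, 27), 35) + 385794)/((-17095 + v(25)) - 279289) = ((256*(27*19) + 256*35) + 385794)/((-17095 - 38*25) - 279289) = ((256*513 + 8960) + 385794)/((-17095 - 950) - 279289) = ((131328 + 8960) + 385794)/(-18045 - 279289) = (140288 + 385794)/(-297334) = 526082*(-1/297334) = -263041/148667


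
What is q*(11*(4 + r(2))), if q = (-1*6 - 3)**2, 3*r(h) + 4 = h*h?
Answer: 3564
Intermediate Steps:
r(h) = -4/3 + h**2/3 (r(h) = -4/3 + (h*h)/3 = -4/3 + h**2/3)
q = 81 (q = (-6 - 3)**2 = (-9)**2 = 81)
q*(11*(4 + r(2))) = 81*(11*(4 + (-4/3 + (1/3)*2**2))) = 81*(11*(4 + (-4/3 + (1/3)*4))) = 81*(11*(4 + (-4/3 + 4/3))) = 81*(11*(4 + 0)) = 81*(11*4) = 81*44 = 3564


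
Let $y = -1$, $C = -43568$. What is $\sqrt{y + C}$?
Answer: $3 i \sqrt{4841} \approx 208.73 i$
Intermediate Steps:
$\sqrt{y + C} = \sqrt{-1 - 43568} = \sqrt{-43569} = 3 i \sqrt{4841}$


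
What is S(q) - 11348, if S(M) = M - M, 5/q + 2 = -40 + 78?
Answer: -11348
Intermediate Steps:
q = 5/36 (q = 5/(-2 + (-40 + 78)) = 5/(-2 + 38) = 5/36 ≈ 0.13889)
S(M) = 0
S(q) - 11348 = 0 - 11348 = -11348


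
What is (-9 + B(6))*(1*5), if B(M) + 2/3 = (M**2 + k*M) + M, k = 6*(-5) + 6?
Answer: -1675/3 ≈ -558.33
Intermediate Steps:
k = -24 (k = -30 + 6 = -24)
B(M) = -2/3 + M**2 - 23*M (B(M) = -2/3 + ((M**2 - 24*M) + M) = -2/3 + (M**2 - 23*M) = -2/3 + M**2 - 23*M)
(-9 + B(6))*(1*5) = (-9 + (-2/3 + 6**2 - 23*6))*(1*5) = (-9 + (-2/3 + 36 - 138))*5 = (-9 - 308/3)*5 = -335/3*5 = -1675/3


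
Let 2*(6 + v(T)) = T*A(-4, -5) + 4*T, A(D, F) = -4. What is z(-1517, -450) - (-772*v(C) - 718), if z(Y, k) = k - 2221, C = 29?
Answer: -6585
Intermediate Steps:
v(T) = -6 (v(T) = -6 + (T*(-4) + 4*T)/2 = -6 + (-4*T + 4*T)/2 = -6 + (½)*0 = -6 + 0 = -6)
z(Y, k) = -2221 + k
z(-1517, -450) - (-772*v(C) - 718) = (-2221 - 450) - (-772*(-6) - 718) = -2671 - (4632 - 718) = -2671 - 1*3914 = -2671 - 3914 = -6585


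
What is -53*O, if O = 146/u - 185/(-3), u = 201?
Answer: -664673/201 ≈ -3306.8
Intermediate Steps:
O = 12541/201 (O = 146/201 - 185/(-3) = 146*(1/201) - 185*(-1/3) = 146/201 + 185/3 = 12541/201 ≈ 62.393)
-53*O = -53*12541/201 = -664673/201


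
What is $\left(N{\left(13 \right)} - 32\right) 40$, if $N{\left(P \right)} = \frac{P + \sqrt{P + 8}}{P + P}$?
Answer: $-1260 + \frac{20 \sqrt{21}}{13} \approx -1252.9$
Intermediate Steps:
$N{\left(P \right)} = \frac{P + \sqrt{8 + P}}{2 P}$
$\left(N{\left(13 \right)} - 32\right) 40 = \left(\frac{13 + \sqrt{8 + 13}}{2 \cdot 13} - 32\right) 40 = \left(\frac{1}{2} \cdot \frac{1}{13} \left(13 + \sqrt{21}\right) - 32\right) 40 = \left(\left(\frac{1}{2} + \frac{\sqrt{21}}{26}\right) - 32\right) 40 = \left(- \frac{63}{2} + \frac{\sqrt{21}}{26}\right) 40 = -1260 + \frac{20 \sqrt{21}}{13}$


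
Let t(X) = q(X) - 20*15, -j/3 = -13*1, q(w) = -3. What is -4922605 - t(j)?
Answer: -4922302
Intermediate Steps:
j = 39 (j = -(-39) = -3*(-13) = 39)
t(X) = -303 (t(X) = -3 - 20*15 = -3 - 300 = -303)
-4922605 - t(j) = -4922605 - 1*(-303) = -4922605 + 303 = -4922302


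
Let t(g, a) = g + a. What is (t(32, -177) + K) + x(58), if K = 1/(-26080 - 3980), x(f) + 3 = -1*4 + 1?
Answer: -4539061/30060 ≈ -151.00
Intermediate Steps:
t(g, a) = a + g
x(f) = -6 (x(f) = -3 + (-1*4 + 1) = -3 + (-4 + 1) = -3 - 3 = -6)
K = -1/30060 (K = 1/(-30060) = -1/30060 ≈ -3.3267e-5)
(t(32, -177) + K) + x(58) = ((-177 + 32) - 1/30060) - 6 = (-145 - 1/30060) - 6 = -4358701/30060 - 6 = -4539061/30060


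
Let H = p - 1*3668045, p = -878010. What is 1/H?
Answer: -1/4546055 ≈ -2.1997e-7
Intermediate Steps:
H = -4546055 (H = -878010 - 1*3668045 = -878010 - 3668045 = -4546055)
1/H = 1/(-4546055) = -1/4546055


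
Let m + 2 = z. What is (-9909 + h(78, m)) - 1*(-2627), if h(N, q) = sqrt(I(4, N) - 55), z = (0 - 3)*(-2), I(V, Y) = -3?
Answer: -7282 + I*sqrt(58) ≈ -7282.0 + 7.6158*I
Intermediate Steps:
z = 6 (z = -3*(-2) = 6)
m = 4 (m = -2 + 6 = 4)
h(N, q) = I*sqrt(58) (h(N, q) = sqrt(-3 - 55) = sqrt(-58) = I*sqrt(58))
(-9909 + h(78, m)) - 1*(-2627) = (-9909 + I*sqrt(58)) - 1*(-2627) = (-9909 + I*sqrt(58)) + 2627 = -7282 + I*sqrt(58)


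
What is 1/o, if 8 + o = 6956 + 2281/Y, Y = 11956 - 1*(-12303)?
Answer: 24259/168553813 ≈ 0.00014392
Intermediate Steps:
Y = 24259 (Y = 11956 + 12303 = 24259)
o = 168553813/24259 (o = -8 + (6956 + 2281/24259) = -8 + 168747885/24259 = 168553813/24259 ≈ 6948.1)
1/o = 1/(168553813/24259) = 24259/168553813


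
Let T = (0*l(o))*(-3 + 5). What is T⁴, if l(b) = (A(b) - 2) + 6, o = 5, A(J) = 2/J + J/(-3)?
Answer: 0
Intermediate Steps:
A(J) = 2/J - J/3 (A(J) = 2/J + J*(-⅓) = 2/J - J/3)
l(b) = 4 + 2/b - b/3 (l(b) = ((2/b - b/3) - 2) + 6 = (-2 + 2/b - b/3) + 6 = 4 + 2/b - b/3)
T = 0 (T = (0*(4 + 2/5 - ⅓*5))*(-3 + 5) = (0*(4 + 2*(⅕) - 5/3))*2 = (0*(4 + ⅖ - 5/3))*2 = (0*(41/15))*2 = 0*2 = 0)
T⁴ = 0⁴ = 0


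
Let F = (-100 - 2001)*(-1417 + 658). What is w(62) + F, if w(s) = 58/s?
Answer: 49434458/31 ≈ 1.5947e+6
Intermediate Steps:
F = 1594659 (F = -2101*(-759) = 1594659)
w(62) + F = 58/62 + 1594659 = 58*(1/62) + 1594659 = 29/31 + 1594659 = 49434458/31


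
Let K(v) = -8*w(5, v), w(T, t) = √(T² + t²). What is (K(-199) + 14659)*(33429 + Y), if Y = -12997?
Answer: 299512688 - 163456*√39626 ≈ 2.6697e+8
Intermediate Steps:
K(v) = -8*√(25 + v²) (K(v) = -8*√(5² + v²) = -8*√(25 + v²))
(K(-199) + 14659)*(33429 + Y) = (-8*√(25 + (-199)²) + 14659)*(33429 - 12997) = (-8*√(25 + 39601) + 14659)*20432 = (-8*√39626 + 14659)*20432 = (14659 - 8*√39626)*20432 = 299512688 - 163456*√39626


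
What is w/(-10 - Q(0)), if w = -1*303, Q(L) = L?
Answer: 303/10 ≈ 30.300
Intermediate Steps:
w = -303
w/(-10 - Q(0)) = -303/(-10 - 1*0) = -303/(-10 + 0) = -303/(-10) = -303*(-⅒) = 303/10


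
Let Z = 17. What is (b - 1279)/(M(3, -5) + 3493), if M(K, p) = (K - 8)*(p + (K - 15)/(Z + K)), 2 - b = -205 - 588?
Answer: -484/3521 ≈ -0.13746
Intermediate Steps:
b = 795 (b = 2 - (-205 - 588) = 2 - 1*(-793) = 2 + 793 = 795)
M(K, p) = (-8 + K)*(p + (-15 + K)/(17 + K)) (M(K, p) = (K - 8)*(p + (K - 15)/(17 + K)) = (-8 + K)*(p + (-15 + K)/(17 + K)))
(b - 1279)/(M(3, -5) + 3493) = (795 - 1279)/((120 + 3² - 136*(-5) - 23*3 - 5*3² + 9*3*(-5))/(17 + 3) + 3493) = -484/((120 + 9 + 680 - 69 - 5*9 - 135)/20 + 3493) = -484/((120 + 9 + 680 - 69 - 45 - 135)/20 + 3493) = -484/((1/20)*560 + 3493) = -484/(28 + 3493) = -484/3521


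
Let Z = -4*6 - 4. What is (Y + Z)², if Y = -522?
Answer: 302500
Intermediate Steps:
Z = -28 (Z = -24 - 4 = -28)
(Y + Z)² = (-522 - 28)² = (-550)² = 302500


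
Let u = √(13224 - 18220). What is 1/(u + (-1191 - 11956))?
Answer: -13147/172848605 - 2*I*√1249/172848605 ≈ -7.6061e-5 - 4.0893e-7*I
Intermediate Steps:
u = 2*I*√1249 (u = √(-4996) = 2*I*√1249 ≈ 70.682*I)
1/(u + (-1191 - 11956)) = 1/(2*I*√1249 + (-1191 - 11956)) = 1/(2*I*√1249 - 13147) = 1/(-13147 + 2*I*√1249)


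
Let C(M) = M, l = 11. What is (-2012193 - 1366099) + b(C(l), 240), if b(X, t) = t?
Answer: -3378052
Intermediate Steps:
(-2012193 - 1366099) + b(C(l), 240) = (-2012193 - 1366099) + 240 = -3378292 + 240 = -3378052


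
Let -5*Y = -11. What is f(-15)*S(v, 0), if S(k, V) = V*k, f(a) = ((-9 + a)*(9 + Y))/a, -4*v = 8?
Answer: 0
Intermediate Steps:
Y = 11/5 (Y = -1/5*(-11) = 11/5 ≈ 2.2000)
v = -2 (v = -1/4*8 = -2)
f(a) = (-504/5 + 56*a/5)/a (f(a) = ((-9 + a)*(9 + 11/5))/a = ((-9 + a)*(56/5))/a = (-504/5 + 56*a/5)/a)
f(-15)*S(v, 0) = ((56/5)*(-9 - 15)/(-15))*(0*(-2)) = ((56/5)*(-1/15)*(-24))*0 = (448/25)*0 = 0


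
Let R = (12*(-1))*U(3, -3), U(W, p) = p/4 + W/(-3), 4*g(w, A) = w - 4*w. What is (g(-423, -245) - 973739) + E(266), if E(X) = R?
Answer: -3893603/4 ≈ -9.7340e+5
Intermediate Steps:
g(w, A) = -3*w/4 (g(w, A) = (w - 4*w)/4 = (-3*w)/4 = -3*w/4)
U(W, p) = -W/3 + p/4 (U(W, p) = p*(¼) + W*(-⅓) = p/4 - W/3 = -W/3 + p/4)
R = 21 (R = (12*(-1))*(-⅓*3 + (¼)*(-3)) = -12*(-1 - ¾) = -12*(-7/4) = 21)
E(X) = 21
(g(-423, -245) - 973739) + E(266) = (-¾*(-423) - 973739) + 21 = (1269/4 - 973739) + 21 = -3893687/4 + 21 = -3893603/4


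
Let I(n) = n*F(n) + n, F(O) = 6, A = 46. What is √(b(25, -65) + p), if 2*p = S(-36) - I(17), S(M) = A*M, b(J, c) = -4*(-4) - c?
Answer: I*√3226/2 ≈ 28.399*I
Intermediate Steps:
b(J, c) = 16 - c
S(M) = 46*M
I(n) = 7*n (I(n) = n*6 + n = 6*n + n = 7*n)
p = -1775/2 (p = (46*(-36) - 7*17)/2 = (-1656 - 1*119)/2 = (-1656 - 119)/2 = (½)*(-1775) = -1775/2 ≈ -887.50)
√(b(25, -65) + p) = √((16 - 1*(-65)) - 1775/2) = √((16 + 65) - 1775/2) = √(81 - 1775/2) = √(-1613/2) = I*√3226/2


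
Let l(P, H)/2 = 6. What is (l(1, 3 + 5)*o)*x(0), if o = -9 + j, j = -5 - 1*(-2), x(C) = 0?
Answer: 0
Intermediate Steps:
l(P, H) = 12 (l(P, H) = 2*6 = 12)
j = -3 (j = -5 + 2 = -3)
o = -12 (o = -9 - 3 = -12)
(l(1, 3 + 5)*o)*x(0) = (12*(-12))*0 = -144*0 = 0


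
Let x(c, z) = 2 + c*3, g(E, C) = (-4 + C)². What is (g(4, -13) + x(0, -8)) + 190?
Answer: 481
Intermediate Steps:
x(c, z) = 2 + 3*c
(g(4, -13) + x(0, -8)) + 190 = ((-4 - 13)² + (2 + 3*0)) + 190 = ((-17)² + (2 + 0)) + 190 = (289 + 2) + 190 = 291 + 190 = 481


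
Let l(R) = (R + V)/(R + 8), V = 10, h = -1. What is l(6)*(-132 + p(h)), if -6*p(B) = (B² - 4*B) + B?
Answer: -3184/21 ≈ -151.62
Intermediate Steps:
p(B) = B/2 - B²/6 (p(B) = -((B² - 4*B) + B)/6 = -(B² - 3*B)/6 = B/2 - B²/6)
l(R) = (10 + R)/(8 + R) (l(R) = (R + 10)/(R + 8) = (10 + R)/(8 + R))
l(6)*(-132 + p(h)) = ((10 + 6)/(8 + 6))*(-132 + (⅙)*(-1)*(3 - 1*(-1))) = (16/14)*(-132 + (⅙)*(-1)*(3 + 1)) = ((1/14)*16)*(-132 + (⅙)*(-1)*4) = 8*(-132 - ⅔)/7 = (8/7)*(-398/3) = -3184/21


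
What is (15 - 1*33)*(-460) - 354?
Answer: 7926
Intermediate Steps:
(15 - 1*33)*(-460) - 354 = (15 - 33)*(-460) - 354 = -18*(-460) - 354 = 8280 - 354 = 7926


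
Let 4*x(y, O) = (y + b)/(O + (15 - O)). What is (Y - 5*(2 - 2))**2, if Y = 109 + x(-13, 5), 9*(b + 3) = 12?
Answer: 23951236/2025 ≈ 11828.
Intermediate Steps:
b = -5/3 (b = -3 + (1/9)*12 = -3 + 4/3 = -5/3 ≈ -1.6667)
x(y, O) = -1/36 + y/60 (x(y, O) = ((y - 5/3)/(O + (15 - O)))/4 = ((-5/3 + y)/15)/4 = ((-5/3 + y)*(1/15))/4 = (-1/9 + y/15)/4 = -1/36 + y/60)
Y = 4894/45 (Y = 109 + (-1/36 + (1/60)*(-13)) = 109 + (-1/36 - 13/60) = 109 - 11/45 = 4894/45 ≈ 108.76)
(Y - 5*(2 - 2))**2 = (4894/45 - 5*(2 - 2))**2 = (4894/45 - 5*0)**2 = (4894/45 + 0)**2 = (4894/45)**2 = 23951236/2025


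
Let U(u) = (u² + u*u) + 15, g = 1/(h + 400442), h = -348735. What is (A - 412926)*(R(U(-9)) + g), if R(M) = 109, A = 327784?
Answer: -479865761088/51707 ≈ -9.2805e+6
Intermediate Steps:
g = 1/51707 (g = 1/(-348735 + 400442) = 1/51707 ≈ 1.9340e-5)
U(u) = 15 + 2*u² (U(u) = (u² + u²) + 15 = 2*u² + 15 = 15 + 2*u²)
(A - 412926)*(R(U(-9)) + g) = (327784 - 412926)*(109 + 1/51707) = -85142*5636064/51707 = -479865761088/51707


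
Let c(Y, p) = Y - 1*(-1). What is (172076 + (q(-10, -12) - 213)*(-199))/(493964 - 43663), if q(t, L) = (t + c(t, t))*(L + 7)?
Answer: 195558/450301 ≈ 0.43428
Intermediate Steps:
c(Y, p) = 1 + Y (c(Y, p) = Y + 1 = 1 + Y)
q(t, L) = (1 + 2*t)*(7 + L) (q(t, L) = (t + (1 + t))*(L + 7) = (1 + 2*t)*(7 + L))
(172076 + (q(-10, -12) - 213)*(-199))/(493964 - 43663) = (172076 + ((7 - 12 + 14*(-10) + 2*(-12)*(-10)) - 213)*(-199))/(493964 - 43663) = (172076 + ((7 - 12 - 140 + 240) - 213)*(-199))/450301 = (172076 + (95 - 213)*(-199))*(1/450301) = (172076 - 118*(-199))*(1/450301) = (172076 + 23482)*(1/450301) = 195558*(1/450301) = 195558/450301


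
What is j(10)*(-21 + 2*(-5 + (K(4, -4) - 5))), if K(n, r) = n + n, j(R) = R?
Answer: -250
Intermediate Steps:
K(n, r) = 2*n
j(10)*(-21 + 2*(-5 + (K(4, -4) - 5))) = 10*(-21 + 2*(-5 + (2*4 - 5))) = 10*(-21 + 2*(-5 + (8 - 5))) = 10*(-21 + 2*(-5 + 3)) = 10*(-21 + 2*(-2)) = 10*(-21 - 4) = 10*(-25) = -250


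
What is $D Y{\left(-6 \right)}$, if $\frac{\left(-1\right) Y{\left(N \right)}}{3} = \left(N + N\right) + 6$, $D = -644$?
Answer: $-11592$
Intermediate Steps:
$Y{\left(N \right)} = -18 - 6 N$ ($Y{\left(N \right)} = - 3 \left(\left(N + N\right) + 6\right) = - 3 \left(2 N + 6\right) = - 3 \left(6 + 2 N\right) = -18 - 6 N$)
$D Y{\left(-6 \right)} = - 644 \left(-18 - -36\right) = - 644 \left(-18 + 36\right) = \left(-644\right) 18 = -11592$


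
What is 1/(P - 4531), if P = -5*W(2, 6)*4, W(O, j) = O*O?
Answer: -1/4611 ≈ -0.00021687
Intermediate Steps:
W(O, j) = O**2
P = -80 (P = -5*2**2*4 = -5*4*4 = -20*4 = -80)
1/(P - 4531) = 1/(-80 - 4531) = 1/(-4611) = -1/4611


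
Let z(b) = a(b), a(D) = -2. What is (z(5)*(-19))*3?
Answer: 114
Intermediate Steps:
z(b) = -2
(z(5)*(-19))*3 = -2*(-19)*3 = 38*3 = 114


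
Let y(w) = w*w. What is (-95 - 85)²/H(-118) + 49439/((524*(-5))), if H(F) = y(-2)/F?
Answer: -2504245439/2620 ≈ -9.5582e+5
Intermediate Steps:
y(w) = w²
H(F) = 4/F (H(F) = (-2)²/F = 4/F)
(-95 - 85)²/H(-118) + 49439/((524*(-5))) = (-95 - 85)²/((4/(-118))) + 49439/((524*(-5))) = (-180)²/((4*(-1/118))) + 49439/(-2620) = 32400/(-2/59) + 49439*(-1/2620) = 32400*(-59/2) - 49439/2620 = -955800 - 49439/2620 = -2504245439/2620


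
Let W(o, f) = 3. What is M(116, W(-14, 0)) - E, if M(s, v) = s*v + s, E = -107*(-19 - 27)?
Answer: -4458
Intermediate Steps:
E = 4922 (E = -107*(-46) = 4922)
M(s, v) = s + s*v
M(116, W(-14, 0)) - E = 116*(1 + 3) - 1*4922 = 116*4 - 4922 = 464 - 4922 = -4458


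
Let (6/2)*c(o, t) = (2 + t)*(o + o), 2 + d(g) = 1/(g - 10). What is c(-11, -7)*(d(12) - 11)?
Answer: -1375/3 ≈ -458.33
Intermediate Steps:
d(g) = -2 + 1/(-10 + g) (d(g) = -2 + 1/(g - 10) = -2 + 1/(-10 + g))
c(o, t) = 2*o*(2 + t)/3 (c(o, t) = ((2 + t)*(o + o))/3 = ((2 + t)*(2*o))/3 = (2*o*(2 + t))/3 = 2*o*(2 + t)/3)
c(-11, -7)*(d(12) - 11) = ((2/3)*(-11)*(2 - 7))*((21 - 2*12)/(-10 + 12) - 11) = ((2/3)*(-11)*(-5))*((21 - 24)/2 - 11) = 110*((1/2)*(-3) - 11)/3 = 110*(-3/2 - 11)/3 = (110/3)*(-25/2) = -1375/3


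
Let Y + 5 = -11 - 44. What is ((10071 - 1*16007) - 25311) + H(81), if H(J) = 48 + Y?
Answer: -31259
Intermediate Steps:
Y = -60 (Y = -5 + (-11 - 44) = -5 - 55 = -60)
H(J) = -12 (H(J) = 48 - 60 = -12)
((10071 - 1*16007) - 25311) + H(81) = ((10071 - 1*16007) - 25311) - 12 = ((10071 - 16007) - 25311) - 12 = (-5936 - 25311) - 12 = -31247 - 12 = -31259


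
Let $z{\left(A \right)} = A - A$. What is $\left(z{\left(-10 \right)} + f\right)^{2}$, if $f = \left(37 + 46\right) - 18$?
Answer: $4225$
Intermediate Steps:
$z{\left(A \right)} = 0$
$f = 65$ ($f = 83 - 18 = 65$)
$\left(z{\left(-10 \right)} + f\right)^{2} = \left(0 + 65\right)^{2} = 65^{2} = 4225$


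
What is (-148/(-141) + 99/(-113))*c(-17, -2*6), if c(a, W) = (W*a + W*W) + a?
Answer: 915215/15933 ≈ 57.441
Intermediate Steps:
c(a, W) = a + W² + W*a (c(a, W) = (W*a + W²) + a = (W² + W*a) + a = a + W² + W*a)
(-148/(-141) + 99/(-113))*c(-17, -2*6) = (-148/(-141) + 99/(-113))*(-17 + (-2*6)² - 2*6*(-17)) = (-148*(-1/141) + 99*(-1/113))*(-17 + (-12)² - 12*(-17)) = (148/141 - 99/113)*(-17 + 144 + 204) = (2765/15933)*331 = 915215/15933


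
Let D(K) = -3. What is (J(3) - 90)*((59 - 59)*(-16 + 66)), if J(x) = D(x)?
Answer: 0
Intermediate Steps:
J(x) = -3
(J(3) - 90)*((59 - 59)*(-16 + 66)) = (-3 - 90)*((59 - 59)*(-16 + 66)) = -0*50 = -93*0 = 0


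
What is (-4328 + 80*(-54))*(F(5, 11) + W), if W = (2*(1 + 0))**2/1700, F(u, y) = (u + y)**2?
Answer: -940911048/425 ≈ -2.2139e+6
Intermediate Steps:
W = 1/425 (W = (2*1)**2*(1/1700) = 2**2*(1/1700) = 4*(1/1700) = 1/425 ≈ 0.0023529)
(-4328 + 80*(-54))*(F(5, 11) + W) = (-4328 + 80*(-54))*((5 + 11)**2 + 1/425) = (-4328 - 4320)*(16**2 + 1/425) = -8648*(256 + 1/425) = -8648*108801/425 = -940911048/425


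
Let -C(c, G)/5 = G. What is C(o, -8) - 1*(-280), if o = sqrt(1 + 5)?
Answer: 320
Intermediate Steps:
o = sqrt(6) ≈ 2.4495
C(c, G) = -5*G
C(o, -8) - 1*(-280) = -5*(-8) - 1*(-280) = 40 + 280 = 320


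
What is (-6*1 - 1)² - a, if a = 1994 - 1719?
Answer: -226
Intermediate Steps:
a = 275
(-6*1 - 1)² - a = (-6*1 - 1)² - 1*275 = (-6 - 1)² - 275 = (-7)² - 275 = 49 - 275 = -226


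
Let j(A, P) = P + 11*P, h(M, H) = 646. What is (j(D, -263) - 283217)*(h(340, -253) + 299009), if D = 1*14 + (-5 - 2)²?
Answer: -85813101315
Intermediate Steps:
D = 63 (D = 14 + (-7)² = 14 + 49 = 63)
j(A, P) = 12*P
(j(D, -263) - 283217)*(h(340, -253) + 299009) = (12*(-263) - 283217)*(646 + 299009) = (-3156 - 283217)*299655 = -286373*299655 = -85813101315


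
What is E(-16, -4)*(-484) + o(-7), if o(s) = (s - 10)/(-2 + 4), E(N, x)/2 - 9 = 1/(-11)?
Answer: -17265/2 ≈ -8632.5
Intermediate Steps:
E(N, x) = 196/11 (E(N, x) = 18 + 2/(-11) = 18 + 2*(-1/11) = 18 - 2/11 = 196/11)
o(s) = -5 + s/2 (o(s) = (-10 + s)/2 = (-10 + s)*(1/2) = -5 + s/2)
E(-16, -4)*(-484) + o(-7) = (196/11)*(-484) + (-5 + (1/2)*(-7)) = -8624 + (-5 - 7/2) = -8624 - 17/2 = -17265/2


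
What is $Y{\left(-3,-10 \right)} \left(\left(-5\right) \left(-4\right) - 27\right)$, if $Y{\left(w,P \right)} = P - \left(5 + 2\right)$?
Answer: $119$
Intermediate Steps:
$Y{\left(w,P \right)} = -7 + P$ ($Y{\left(w,P \right)} = P - 7 = -7 + P$)
$Y{\left(-3,-10 \right)} \left(\left(-5\right) \left(-4\right) - 27\right) = \left(-7 - 10\right) \left(\left(-5\right) \left(-4\right) - 27\right) = - 17 \left(20 - 27\right) = \left(-17\right) \left(-7\right) = 119$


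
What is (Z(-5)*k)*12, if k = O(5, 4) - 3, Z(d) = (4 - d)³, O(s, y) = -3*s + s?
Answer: -113724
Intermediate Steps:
O(s, y) = -2*s
k = -13 (k = -2*5 - 3 = -10 - 3 = -13)
(Z(-5)*k)*12 = (-(-4 - 5)³*(-13))*12 = (-1*(-9)³*(-13))*12 = (-1*(-729)*(-13))*12 = (729*(-13))*12 = -9477*12 = -113724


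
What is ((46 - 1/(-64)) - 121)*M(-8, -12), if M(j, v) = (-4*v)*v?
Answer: 43191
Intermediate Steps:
M(j, v) = -4*v**2
((46 - 1/(-64)) - 121)*M(-8, -12) = ((46 - 1/(-64)) - 121)*(-4*(-12)**2) = ((46 - 1*(-1/64)) - 121)*(-4*144) = ((46 + 1/64) - 121)*(-576) = (2945/64 - 121)*(-576) = -4799/64*(-576) = 43191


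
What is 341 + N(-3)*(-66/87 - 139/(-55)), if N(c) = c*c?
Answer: 569284/1595 ≈ 356.92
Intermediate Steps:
N(c) = c**2
341 + N(-3)*(-66/87 - 139/(-55)) = 341 + (-3)**2*(-66/87 - 139/(-55)) = 341 + 9*(-66*1/87 - 139*(-1/55)) = 341 + 9*(-22/29 + 139/55) = 341 + 9*(2821/1595) = 341 + 25389/1595 = 569284/1595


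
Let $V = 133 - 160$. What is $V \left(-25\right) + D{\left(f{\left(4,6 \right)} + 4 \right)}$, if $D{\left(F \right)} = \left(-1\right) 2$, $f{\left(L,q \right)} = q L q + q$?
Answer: $673$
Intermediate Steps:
$f{\left(L,q \right)} = q + L q^{2}$ ($f{\left(L,q \right)} = L q q + q = L q^{2} + q = q + L q^{2}$)
$V = -27$ ($V = 133 - 160 = -27$)
$D{\left(F \right)} = -2$
$V \left(-25\right) + D{\left(f{\left(4,6 \right)} + 4 \right)} = \left(-27\right) \left(-25\right) - 2 = 675 - 2 = 673$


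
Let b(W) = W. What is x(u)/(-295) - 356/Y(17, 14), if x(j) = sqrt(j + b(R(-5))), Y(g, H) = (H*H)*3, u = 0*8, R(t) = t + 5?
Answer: -89/147 ≈ -0.60544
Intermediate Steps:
R(t) = 5 + t
u = 0
Y(g, H) = 3*H**2 (Y(g, H) = H**2*3 = 3*H**2)
x(j) = sqrt(j) (x(j) = sqrt(j + (5 - 5)) = sqrt(j + 0) = sqrt(j))
x(u)/(-295) - 356/Y(17, 14) = sqrt(0)/(-295) - 356/(3*14**2) = 0*(-1/295) - 356/(3*196) = 0 - 356/588 = 0 - 356*1/588 = 0 - 89/147 = -89/147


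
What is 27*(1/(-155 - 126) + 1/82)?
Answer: 5373/23042 ≈ 0.23318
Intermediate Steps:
27*(1/(-155 - 126) + 1/82) = 27*(1/(-281) + 1/82) = 27*(-1/281 + 1/82) = 27*(199/23042) = 5373/23042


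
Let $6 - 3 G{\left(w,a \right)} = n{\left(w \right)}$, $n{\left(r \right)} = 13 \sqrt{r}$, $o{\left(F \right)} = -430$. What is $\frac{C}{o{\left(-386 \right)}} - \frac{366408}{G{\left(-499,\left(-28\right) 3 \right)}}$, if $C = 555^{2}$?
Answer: $- \frac{5764628619}{7255562} - \frac{14289912 i \sqrt{499}}{84367} \approx -794.51 - 3783.6 i$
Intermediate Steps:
$C = 308025$
$G{\left(w,a \right)} = 2 - \frac{13 \sqrt{w}}{3}$
$\frac{C}{o{\left(-386 \right)}} - \frac{366408}{G{\left(-499,\left(-28\right) 3 \right)}} = \frac{308025}{-430} - \frac{366408}{2 - \frac{13 \sqrt{-499}}{3}} = 308025 \left(- \frac{1}{430}\right) - \frac{366408}{2 - \frac{13 i \sqrt{499}}{3}} = - \frac{61605}{86} - \frac{366408}{2 - \frac{13 i \sqrt{499}}{3}}$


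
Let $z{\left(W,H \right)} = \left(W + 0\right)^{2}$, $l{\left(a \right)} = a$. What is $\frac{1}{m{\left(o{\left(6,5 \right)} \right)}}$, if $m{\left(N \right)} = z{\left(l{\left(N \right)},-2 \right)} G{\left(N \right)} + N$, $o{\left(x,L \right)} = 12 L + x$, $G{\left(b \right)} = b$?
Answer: $\frac{1}{287562} \approx 3.4775 \cdot 10^{-6}$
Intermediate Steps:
$o{\left(x,L \right)} = x + 12 L$
$z{\left(W,H \right)} = W^{2}$
$m{\left(N \right)} = N + N^{3}$ ($m{\left(N \right)} = N^{2} N + N = N^{3} + N = N + N^{3}$)
$\frac{1}{m{\left(o{\left(6,5 \right)} \right)}} = \frac{1}{\left(6 + 12 \cdot 5\right) + \left(6 + 12 \cdot 5\right)^{3}} = \frac{1}{\left(6 + 60\right) + \left(6 + 60\right)^{3}} = \frac{1}{66 + 66^{3}} = \frac{1}{66 + 287496} = \frac{1}{287562}$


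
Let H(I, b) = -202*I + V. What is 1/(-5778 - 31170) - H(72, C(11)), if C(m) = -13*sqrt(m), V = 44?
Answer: 535745999/36948 ≈ 14500.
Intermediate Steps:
H(I, b) = 44 - 202*I (H(I, b) = -202*I + 44 = 44 - 202*I)
1/(-5778 - 31170) - H(72, C(11)) = 1/(-5778 - 31170) - (44 - 202*72) = 1/(-36948) - (44 - 14544) = -1/36948 - 1*(-14500) = -1/36948 + 14500 = 535745999/36948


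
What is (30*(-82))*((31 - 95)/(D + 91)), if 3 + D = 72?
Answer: 984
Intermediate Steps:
D = 69 (D = -3 + 72 = 69)
(30*(-82))*((31 - 95)/(D + 91)) = (30*(-82))*((31 - 95)/(69 + 91)) = -(-157440)/160 = -2460*(-⅖) = 984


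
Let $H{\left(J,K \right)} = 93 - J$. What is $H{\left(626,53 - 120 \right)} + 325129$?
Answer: $324596$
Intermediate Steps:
$H{\left(626,53 - 120 \right)} + 325129 = \left(93 - 626\right) + 325129 = -533 + 325129 = 324596$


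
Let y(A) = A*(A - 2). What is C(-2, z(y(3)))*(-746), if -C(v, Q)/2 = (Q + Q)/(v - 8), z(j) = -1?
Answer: 1492/5 ≈ 298.40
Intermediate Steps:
y(A) = A*(-2 + A)
C(v, Q) = -4*Q/(-8 + v) (C(v, Q) = -2*(Q + Q)/(v - 8) = -2*2*Q/(-8 + v) = -4*Q/(-8 + v))
C(-2, z(y(3)))*(-746) = -4*(-1)/(-8 - 2)*(-746) = -4*(-1)/(-10)*(-746) = -4*(-1)*(-⅒)*(-746) = -⅖*(-746) = 1492/5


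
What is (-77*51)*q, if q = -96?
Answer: 376992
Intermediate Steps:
(-77*51)*q = -77*51*(-96) = -3927*(-96) = 376992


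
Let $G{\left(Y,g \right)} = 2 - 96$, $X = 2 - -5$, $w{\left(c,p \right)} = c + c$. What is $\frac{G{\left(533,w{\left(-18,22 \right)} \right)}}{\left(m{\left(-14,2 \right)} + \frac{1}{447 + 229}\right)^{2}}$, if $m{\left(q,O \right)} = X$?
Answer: $- \frac{42955744}{22401289} \approx -1.9176$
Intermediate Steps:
$w{\left(c,p \right)} = 2 c$
$X = 7$ ($X = 2 + 5 = 7$)
$m{\left(q,O \right)} = 7$
$G{\left(Y,g \right)} = -94$ ($G{\left(Y,g \right)} = 2 - 96 = -94$)
$\frac{G{\left(533,w{\left(-18,22 \right)} \right)}}{\left(m{\left(-14,2 \right)} + \frac{1}{447 + 229}\right)^{2}} = - \frac{94}{\left(7 + \frac{1}{447 + 229}\right)^{2}} = - \frac{94}{\left(7 + \frac{1}{676}\right)^{2}} = - \frac{94}{\left(\frac{4733}{676}\right)^{2}} = - \frac{94}{\frac{22401289}{456976}} = \left(-94\right) \frac{456976}{22401289} = - \frac{42955744}{22401289}$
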